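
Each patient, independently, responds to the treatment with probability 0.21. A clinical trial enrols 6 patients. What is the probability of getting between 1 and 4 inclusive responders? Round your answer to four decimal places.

0.7549

X ~ Binomial(6, 0.21); P(1 ≤ X ≤ 4) = Σ C(6,k) p^k (1−p)^(6−k) over k:
  k=1: C(6,1)·0.21^1·0.79^5 = 0.387709
  k=2: C(6,2)·0.21^2·0.79^4 = 0.257655
  k=3: C(6,3)·0.21^3·0.79^3 = 0.091321
  k=4: C(6,4)·0.21^4·0.79^2 = 0.018206
Total = 0.754891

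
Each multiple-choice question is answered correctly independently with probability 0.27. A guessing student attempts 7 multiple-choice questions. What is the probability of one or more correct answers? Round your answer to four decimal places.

0.8895

P(at least one) = 1 − P(none) = 1 − (1 − 0.27)^7
= 1 − 0.110474 = 0.889526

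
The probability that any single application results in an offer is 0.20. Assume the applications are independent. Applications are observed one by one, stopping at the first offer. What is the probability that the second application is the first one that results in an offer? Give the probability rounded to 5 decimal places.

0.16000

Geometric (trials to first success), p = 0.20.
P(Y = 2) = (1−p)^1 · p = 0.8 · 0.20 = 0.1600000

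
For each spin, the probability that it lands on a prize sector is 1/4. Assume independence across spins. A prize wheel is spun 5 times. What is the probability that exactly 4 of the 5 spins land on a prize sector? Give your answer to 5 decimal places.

0.01465

X ~ Binomial(n=5, p=0.25).
P(X=4) = C(5,4) · p^4 · (1−p)^1
= 5 · 0.0039062 · 0.75 = 0.0146484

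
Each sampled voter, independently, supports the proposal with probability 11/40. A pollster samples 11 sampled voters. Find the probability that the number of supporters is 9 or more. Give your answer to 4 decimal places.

X ~ Binomial(11, 0.275); P(X ≥ 9) = Σ C(11,k) p^k (1−p)^(11−k) over k:
  k=9: C(11,9)·0.275^9·0.725^2 = 0.000260
  k=10: C(11,10)·0.275^10·0.725^1 = 0.000020
  k=11: C(11,11)·0.275^11·0.725^0 = 0.000001
Total = 0.000280

0.0003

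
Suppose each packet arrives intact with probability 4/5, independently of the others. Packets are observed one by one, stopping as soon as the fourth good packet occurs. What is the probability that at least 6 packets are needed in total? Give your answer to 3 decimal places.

Needing more than 5 packets ⇔ fewer than 4 successes in the first 5. With X ~ Binomial(5, 0.80), P(Y > 5) = P(X ≤ 3).
  k=0: C(5,0)·0.80^0·0.20^5 = 0.00032
  k=1: C(5,1)·0.80^1·0.20^4 = 0.00640
  k=2: C(5,2)·0.80^2·0.20^3 = 0.05120
  k=3: C(5,3)·0.80^3·0.20^2 = 0.20480
P(X ≤ 3) = 0.26272

0.263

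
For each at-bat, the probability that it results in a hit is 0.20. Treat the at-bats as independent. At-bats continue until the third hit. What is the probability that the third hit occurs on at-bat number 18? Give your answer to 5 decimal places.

0.03828

Y = trial on which the third success occurs; negative binomial, r=3, p=0.20.
P(Y=18) = C(17,2) · p^3 · (1−p)^15
= 136 · 0.008 · 0.035184 = 0.0382806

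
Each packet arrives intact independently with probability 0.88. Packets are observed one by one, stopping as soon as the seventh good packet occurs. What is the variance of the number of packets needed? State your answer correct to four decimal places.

1.0847

Y = total packets until the seventh success; negative binomial with r=7, p=0.88.
Var(Y) = r(1−p)/p² = 7·0.12 / 0.88² = 1.084711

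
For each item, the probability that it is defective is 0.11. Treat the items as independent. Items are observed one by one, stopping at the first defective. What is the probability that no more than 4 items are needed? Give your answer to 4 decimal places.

0.3726

Y = number of items to the first success; geometric, p = 0.11.
P(Y ≤ 4) = 1 − (1−p)^4 = 1 − 0.627422 = 0.372578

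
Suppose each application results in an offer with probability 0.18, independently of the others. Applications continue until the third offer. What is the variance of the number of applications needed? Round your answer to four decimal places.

Y = total applications until the third success; negative binomial with r=3, p=0.18.
Var(Y) = r(1−p)/p² = 3·0.82 / 0.18² = 75.925926

75.9259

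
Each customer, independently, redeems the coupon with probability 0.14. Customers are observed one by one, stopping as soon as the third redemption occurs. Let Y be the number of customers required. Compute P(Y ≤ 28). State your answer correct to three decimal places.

0.772

Finishing within 28 customers ⇔ at least 3 successes in the first 28. With X ~ Binomial(28, 0.14), P(Y ≤ 28) = 1 − P(X ≤ 2).
  k=0: C(28,0)·0.14^0·0.86^28 = 0.01465
  k=1: C(28,1)·0.14^1·0.86^27 = 0.06680
  k=2: C(28,2)·0.14^2·0.86^26 = 0.14679
1 − 0.22824 = 0.77176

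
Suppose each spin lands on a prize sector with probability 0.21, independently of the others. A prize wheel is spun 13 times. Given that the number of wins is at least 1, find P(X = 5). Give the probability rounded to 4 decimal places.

X ~ Binomial(13, 0.21). Want P(X=5 | X≥1) = P(X=5) / P(X≥1).
P(X=5) = C(13,5)·0.21^5·0.79^8 = 0.079743
P(X≥1) = 1 − 0.046682 = 0.953318
Ratio = 0.079743 / 0.953318 = 0.083648

0.0836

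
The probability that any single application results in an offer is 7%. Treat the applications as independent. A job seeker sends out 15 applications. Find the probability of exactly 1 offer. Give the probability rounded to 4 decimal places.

0.3801

X ~ Binomial(n=15, p=0.07).
P(X=1) = C(15,1) · p^1 · (1−p)^14
= 15 · 0.07 · 0.36204 = 0.380146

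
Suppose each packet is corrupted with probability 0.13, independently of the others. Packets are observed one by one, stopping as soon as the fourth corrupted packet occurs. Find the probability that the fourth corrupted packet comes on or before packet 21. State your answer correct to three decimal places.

0.288

Finishing within 21 packets ⇔ at least 4 successes in the first 21. With X ~ Binomial(21, 0.13), P(Y ≤ 21) = 1 − P(X ≤ 3).
  k=0: C(21,0)·0.13^0·0.87^21 = 0.05369
  k=1: C(21,1)·0.13^1·0.87^20 = 0.16848
  k=2: C(21,2)·0.13^2·0.87^19 = 0.25175
  k=3: C(21,3)·0.13^3·0.87^18 = 0.23825
1 − 0.71217 = 0.28783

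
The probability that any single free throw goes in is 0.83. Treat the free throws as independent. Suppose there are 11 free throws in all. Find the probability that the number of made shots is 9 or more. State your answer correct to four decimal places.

0.7161

X ~ Binomial(11, 0.83); P(X ≥ 9) = Σ C(11,k) p^k (1−p)^(11−k) over k:
  k=9: C(11,9)·0.83^9·0.17^2 = 0.297142
  k=10: C(11,10)·0.83^10·0.17^1 = 0.290150
  k=11: C(11,11)·0.83^11·0.17^0 = 0.128783
Total = 0.716075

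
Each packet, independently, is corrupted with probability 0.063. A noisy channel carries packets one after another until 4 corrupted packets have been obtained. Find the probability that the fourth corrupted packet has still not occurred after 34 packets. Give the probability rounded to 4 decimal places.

0.8362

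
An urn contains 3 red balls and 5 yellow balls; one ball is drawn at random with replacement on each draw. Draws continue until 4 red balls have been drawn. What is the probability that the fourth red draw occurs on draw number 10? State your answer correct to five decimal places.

Y = trial on which the fourth success occurs; negative binomial, r=4, p=0.375.
P(Y=10) = C(9,3) · p^4 · (1−p)^6
= 84 · 0.019775 · 0.059605 = 0.0990112

0.09901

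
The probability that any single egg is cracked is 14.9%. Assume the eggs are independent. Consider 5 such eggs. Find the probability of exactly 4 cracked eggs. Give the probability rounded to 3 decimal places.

0.002

X ~ Binomial(n=5, p=0.149).
P(X=4) = C(5,4) · p^4 · (1−p)^1
= 5 · 0.00049288 · 0.851 = 0.00210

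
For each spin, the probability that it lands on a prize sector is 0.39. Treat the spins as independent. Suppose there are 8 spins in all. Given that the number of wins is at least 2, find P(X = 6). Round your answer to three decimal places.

X ~ Binomial(8, 0.39). Want P(X=6 | X≥2) = P(X=6) / P(X≥2).
P(X=6) = C(8,6)·0.39^6·0.61^2 = 0.03666
P(X≥2) = 1 − 0.01917 − 0.09805 = 0.88278
Ratio = 0.03666 / 0.88278 = 0.04153

0.042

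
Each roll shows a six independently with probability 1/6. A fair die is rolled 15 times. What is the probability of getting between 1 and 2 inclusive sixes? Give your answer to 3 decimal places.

0.467

X ~ Binomial(15, 0.166667); P(1 ≤ X ≤ 2) = Σ C(15,k) p^k (1−p)^(15−k) over k:
  k=1: C(15,1)·0.166667^1·0.833333^14 = 0.19472
  k=2: C(15,2)·0.166667^2·0.833333^13 = 0.27260
Total = 0.46732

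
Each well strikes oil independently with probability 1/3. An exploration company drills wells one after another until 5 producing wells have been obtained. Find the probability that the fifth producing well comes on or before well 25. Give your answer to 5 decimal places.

Finishing within 25 wells ⇔ at least 5 successes in the first 25. With X ~ Binomial(25, 0.333333), P(Y ≤ 25) = 1 − P(X ≤ 4).
  k=0: C(25,0)·0.333333^0·0.666667^25 = 0.0000396
  k=1: C(25,1)·0.333333^1·0.666667^24 = 0.0004950
  k=2: C(25,2)·0.333333^2·0.666667^23 = 0.0029702
  k=3: C(25,3)·0.333333^3·0.666667^22 = 0.0113856
  k=4: C(25,4)·0.333333^4·0.666667^21 = 0.0313104
1 − 0.0462008 = 0.9537992

0.95380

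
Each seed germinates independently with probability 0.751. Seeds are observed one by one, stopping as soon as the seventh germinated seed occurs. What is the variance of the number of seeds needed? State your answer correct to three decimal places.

Y = total seeds until the seventh success; negative binomial with r=7, p=0.751.
Var(Y) = r(1−p)/p² = 7·0.249 / 0.751² = 3.09042

3.090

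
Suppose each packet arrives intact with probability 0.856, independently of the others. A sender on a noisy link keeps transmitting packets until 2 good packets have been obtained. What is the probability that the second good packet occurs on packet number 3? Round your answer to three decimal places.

Y = trial on which the second success occurs; negative binomial, r=2, p=0.856.
P(Y=3) = C(2,1) · p^2 · (1−p)^1
= 2 · 0.73274 · 0.144 = 0.21103

0.211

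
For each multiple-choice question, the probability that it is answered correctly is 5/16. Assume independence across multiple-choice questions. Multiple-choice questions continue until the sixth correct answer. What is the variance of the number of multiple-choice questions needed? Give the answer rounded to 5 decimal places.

42.24000

Y = total multiple-choice questions until the sixth success; negative binomial with r=6, p=0.3125.
Var(Y) = r(1−p)/p² = 6·0.6875 / 0.3125² = 42.2400000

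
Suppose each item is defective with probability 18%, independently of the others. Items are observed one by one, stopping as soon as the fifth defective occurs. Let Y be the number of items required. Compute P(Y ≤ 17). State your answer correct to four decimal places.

0.1775

Finishing within 17 items ⇔ at least 5 successes in the first 17. With X ~ Binomial(17, 0.18), P(Y ≤ 17) = 1 − P(X ≤ 4).
  k=0: C(17,0)·0.18^0·0.82^17 = 0.034264
  k=1: C(17,1)·0.18^1·0.82^16 = 0.127862
  k=2: C(17,2)·0.18^2·0.82^15 = 0.224539
  k=3: C(17,3)·0.18^3·0.82^14 = 0.246445
  k=4: C(17,4)·0.18^4·0.82^13 = 0.189342
1 − 0.822452 = 0.177548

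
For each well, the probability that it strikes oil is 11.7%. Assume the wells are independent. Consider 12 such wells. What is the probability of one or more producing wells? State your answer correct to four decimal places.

0.7753

P(at least one) = 1 − P(none) = 1 − (1 − 0.117)^12
= 1 − 0.224661 = 0.775339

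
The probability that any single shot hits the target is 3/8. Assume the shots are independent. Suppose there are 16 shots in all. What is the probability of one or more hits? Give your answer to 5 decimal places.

P(at least one) = 1 − P(none) = 1 − (1 − 0.375)^16
= 1 − 0.0005421 = 0.9994579

0.99946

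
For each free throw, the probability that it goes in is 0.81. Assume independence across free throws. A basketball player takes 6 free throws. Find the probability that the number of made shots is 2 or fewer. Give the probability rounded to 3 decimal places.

0.014

X ~ Binomial(6, 0.81); P(X ≤ 2) = Σ C(6,k) p^k (1−p)^(6−k) over k:
  k=0: C(6,0)·0.81^0·0.19^6 = 0.00005
  k=1: C(6,1)·0.81^1·0.19^5 = 0.00120
  k=2: C(6,2)·0.81^2·0.19^4 = 0.01283
Total = 0.01408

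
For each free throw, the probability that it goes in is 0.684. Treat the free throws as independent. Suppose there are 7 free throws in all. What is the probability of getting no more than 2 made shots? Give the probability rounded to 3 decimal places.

X ~ Binomial(7, 0.684); P(X ≤ 2) = Σ C(7,k) p^k (1−p)^(7−k) over k:
  k=0: C(7,0)·0.684^0·0.316^7 = 0.00031
  k=1: C(7,1)·0.684^1·0.316^6 = 0.00477
  k=2: C(7,2)·0.684^2·0.316^5 = 0.03096
Total = 0.03604

0.036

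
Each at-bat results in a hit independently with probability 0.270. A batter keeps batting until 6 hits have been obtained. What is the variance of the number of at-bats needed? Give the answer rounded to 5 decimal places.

60.08230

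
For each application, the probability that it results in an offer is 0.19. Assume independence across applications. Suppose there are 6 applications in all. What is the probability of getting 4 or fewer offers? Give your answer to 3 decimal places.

0.999

X ~ Binomial(6, 0.19); P(X ≤ 4) = Σ C(6,k) p^k (1−p)^(6−k) over k:
  k=0: C(6,0)·0.19^0·0.81^6 = 0.28243
  k=1: C(6,1)·0.19^1·0.81^5 = 0.39749
  k=2: C(6,2)·0.19^2·0.81^4 = 0.23310
  k=3: C(6,3)·0.19^3·0.81^3 = 0.07290
  k=4: C(6,4)·0.19^4·0.81^2 = 0.01283
Total = 0.99875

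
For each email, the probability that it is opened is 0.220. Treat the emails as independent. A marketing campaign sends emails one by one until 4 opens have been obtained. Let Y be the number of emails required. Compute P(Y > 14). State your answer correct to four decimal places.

Needing more than 14 emails ⇔ fewer than 4 successes in the first 14. With X ~ Binomial(14, 0.22), P(Y > 14) = P(X ≤ 3).
  k=0: C(14,0)·0.22^0·0.78^14 = 0.030855
  k=1: C(14,1)·0.22^1·0.78^13 = 0.121837
  k=2: C(14,2)·0.22^2·0.78^12 = 0.223369
  k=3: C(14,3)·0.22^3·0.78^11 = 0.252006
P(X ≤ 3) = 0.628066

0.6281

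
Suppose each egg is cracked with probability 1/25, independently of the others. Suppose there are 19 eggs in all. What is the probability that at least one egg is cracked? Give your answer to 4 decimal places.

0.5396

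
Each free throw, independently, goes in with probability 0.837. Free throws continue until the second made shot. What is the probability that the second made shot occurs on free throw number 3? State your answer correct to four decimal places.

Y = trial on which the second success occurs; negative binomial, r=2, p=0.837.
P(Y=3) = C(2,1) · p^2 · (1−p)^1
= 2 · 0.70057 · 0.163 = 0.228385

0.2284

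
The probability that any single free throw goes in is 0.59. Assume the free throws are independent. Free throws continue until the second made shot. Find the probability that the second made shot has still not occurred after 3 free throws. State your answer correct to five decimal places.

0.36646

Needing more than 3 free throws ⇔ fewer than 2 successes in the first 3. With X ~ Binomial(3, 0.59), P(Y > 3) = P(X ≤ 1).
  k=0: C(3,0)·0.59^0·0.41^3 = 0.0689210
  k=1: C(3,1)·0.59^1·0.41^2 = 0.2975370
P(X ≤ 1) = 0.3664580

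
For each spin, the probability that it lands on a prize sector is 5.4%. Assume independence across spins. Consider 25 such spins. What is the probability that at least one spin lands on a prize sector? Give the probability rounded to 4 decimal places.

P(at least one) = 1 − P(none) = 1 − (1 − 0.054)^25
= 1 − 0.249619 = 0.750381

0.7504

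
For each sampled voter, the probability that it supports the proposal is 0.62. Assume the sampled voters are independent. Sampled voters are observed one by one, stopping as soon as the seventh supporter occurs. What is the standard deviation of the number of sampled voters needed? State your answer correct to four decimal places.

2.6306

Y = total sampled voters until the seventh success; negative binomial with r=7, p=0.62.
SD(Y) = √[r(1−p)/p²] = √(6.919875) = 2.630566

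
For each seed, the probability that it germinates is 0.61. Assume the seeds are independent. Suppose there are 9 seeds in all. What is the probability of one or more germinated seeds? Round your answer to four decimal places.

0.9998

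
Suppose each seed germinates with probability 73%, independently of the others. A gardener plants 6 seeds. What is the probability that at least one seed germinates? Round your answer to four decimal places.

P(at least one) = 1 − P(none) = 1 − (1 − 0.73)^6
= 1 − 0.000387 = 0.999613

0.9996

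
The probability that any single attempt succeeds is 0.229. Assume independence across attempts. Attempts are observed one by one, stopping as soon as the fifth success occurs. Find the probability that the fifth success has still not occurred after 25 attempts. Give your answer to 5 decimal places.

Needing more than 25 attempts ⇔ fewer than 5 successes in the first 25. With X ~ Binomial(25, 0.229), P(Y > 25) = P(X ≤ 4).
  k=0: C(25,0)·0.229^0·0.771^25 = 0.0015009
  k=1: C(25,1)·0.229^1·0.771^24 = 0.0111450
  k=2: C(25,2)·0.229^2·0.771^23 = 0.0397231
  k=3: C(25,3)·0.229^3·0.771^22 = 0.0904546
  k=4: C(25,4)·0.229^4·0.771^21 = 0.1477660
P(X ≤ 4) = 0.2905896

0.29059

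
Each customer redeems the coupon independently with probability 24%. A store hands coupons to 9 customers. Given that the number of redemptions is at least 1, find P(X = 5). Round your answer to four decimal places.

X ~ Binomial(9, 0.24). Want P(X=5 | X≥1) = P(X=5) / P(X≥1).
P(X=5) = C(9,5)·0.24^5·0.76^4 = 0.033472
P(X≥1) = 1 − 0.084591 = 0.915409
Ratio = 0.033472 / 0.915409 = 0.036565

0.0366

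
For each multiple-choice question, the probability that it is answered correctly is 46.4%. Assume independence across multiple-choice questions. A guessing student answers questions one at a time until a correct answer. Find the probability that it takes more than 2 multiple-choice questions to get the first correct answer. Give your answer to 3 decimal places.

0.287

Y = number of multiple-choice questions to the first success; geometric, p = 0.464.
P(Y > 2) = P(first 2 all fail) = (1−p)^2 = 0.28730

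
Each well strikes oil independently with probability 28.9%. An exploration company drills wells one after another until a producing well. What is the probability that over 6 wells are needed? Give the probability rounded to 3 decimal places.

0.129

Y = number of wells to the first success; geometric, p = 0.289.
P(Y > 6) = P(first 6 all fail) = (1−p)^6 = 0.12919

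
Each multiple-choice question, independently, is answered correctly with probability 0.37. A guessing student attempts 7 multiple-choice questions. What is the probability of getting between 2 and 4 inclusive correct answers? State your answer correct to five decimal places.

0.72861

X ~ Binomial(7, 0.37); P(2 ≤ X ≤ 4) = Σ C(7,k) p^k (1−p)^(7−k) over k:
  k=2: C(7,2)·0.37^2·0.63^5 = 0.2853156
  k=3: C(7,3)·0.37^3·0.63^4 = 0.2792772
  k=4: C(7,4)·0.37^4·0.63^3 = 0.1640199
Total = 0.7286127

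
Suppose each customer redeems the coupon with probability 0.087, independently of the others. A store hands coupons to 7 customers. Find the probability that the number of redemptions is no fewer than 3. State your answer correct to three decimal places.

X ~ Binomial(7, 0.087); P(X ≥ 3) = Σ C(7,k) p^k (1−p)^(7−k) over k:
  k=3: C(7,3)·0.087^3·0.913^4 = 0.01601
  k=4: C(7,4)·0.087^4·0.913^3 = 0.00153
  k=5: C(7,5)·0.087^5·0.913^2 = 0.00009
  k=6: C(7,6)·0.087^6·0.913^1 = 0.00000
  k=7: C(7,7)·0.087^7·0.913^0 = 0.00000
Total = 0.01763

0.018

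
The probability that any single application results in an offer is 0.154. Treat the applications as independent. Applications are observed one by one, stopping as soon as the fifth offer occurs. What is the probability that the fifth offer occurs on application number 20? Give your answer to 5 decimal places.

Y = trial on which the fifth success occurs; negative binomial, r=5, p=0.154.
P(Y=20) = C(19,4) · p^5 · (1−p)^15
= 3876 · 8.6617e-05 · 0.081387 = 0.0273239

0.02732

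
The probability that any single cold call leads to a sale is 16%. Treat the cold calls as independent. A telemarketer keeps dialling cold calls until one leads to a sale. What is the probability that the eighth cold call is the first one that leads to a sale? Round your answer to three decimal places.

Geometric (trials to first success), p = 0.16.
P(Y = 8) = (1−p)^7 · p = 0.29509 · 0.16 = 0.04721

0.047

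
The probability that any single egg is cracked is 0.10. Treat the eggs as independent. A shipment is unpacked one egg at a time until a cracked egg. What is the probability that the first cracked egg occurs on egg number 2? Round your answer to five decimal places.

Geometric (trials to first success), p = 0.10.
P(Y = 2) = (1−p)^1 · p = 0.9 · 0.10 = 0.0900000

0.09000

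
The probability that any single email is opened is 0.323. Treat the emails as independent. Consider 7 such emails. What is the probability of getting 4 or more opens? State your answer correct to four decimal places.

X ~ Binomial(7, 0.323); P(X ≥ 4) = Σ C(7,k) p^k (1−p)^(7−k) over k:
  k=4: C(7,4)·0.323^4·0.677^3 = 0.118207
  k=5: C(7,5)·0.323^5·0.677^2 = 0.033838
  k=6: C(7,6)·0.323^6·0.677^1 = 0.005381
  k=7: C(7,7)·0.323^7·0.677^0 = 0.000367
Total = 0.157794

0.1578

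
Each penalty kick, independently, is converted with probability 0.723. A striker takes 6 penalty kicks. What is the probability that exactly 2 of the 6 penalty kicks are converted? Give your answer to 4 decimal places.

X ~ Binomial(n=6, p=0.723).
P(X=2) = C(6,2) · p^2 · (1−p)^4
= 15 · 0.52273 · 0.0058873 = 0.046162

0.0462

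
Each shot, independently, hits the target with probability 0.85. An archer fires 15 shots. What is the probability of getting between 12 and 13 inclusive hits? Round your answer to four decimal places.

0.5041

X ~ Binomial(15, 0.85); P(12 ≤ X ≤ 13) = Σ C(15,k) p^k (1−p)^(15−k) over k:
  k=12: C(15,12)·0.85^12·0.15^3 = 0.218430
  k=13: C(15,13)·0.85^13·0.15^2 = 0.285639
Total = 0.504069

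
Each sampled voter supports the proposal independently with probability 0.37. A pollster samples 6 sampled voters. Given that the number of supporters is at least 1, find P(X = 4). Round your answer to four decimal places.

0.1190

X ~ Binomial(6, 0.37). Want P(X=4 | X≥1) = P(X=4) / P(X≥1).
P(X=4) = C(6,4)·0.37^4·0.63^2 = 0.111578
P(X≥1) = 1 − 0.062524 = 0.937476
Ratio = 0.111578 / 0.937476 = 0.119020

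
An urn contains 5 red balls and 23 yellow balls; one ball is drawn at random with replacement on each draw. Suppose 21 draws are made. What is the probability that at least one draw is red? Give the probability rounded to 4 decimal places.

0.9839

P(at least one) = 1 − P(none) = 1 − (1 − 0.178571)^21
= 1 − 0.016068 = 0.983932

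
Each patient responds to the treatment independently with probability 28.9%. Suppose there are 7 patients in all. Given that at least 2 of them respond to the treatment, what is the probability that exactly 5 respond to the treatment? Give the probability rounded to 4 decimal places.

0.0331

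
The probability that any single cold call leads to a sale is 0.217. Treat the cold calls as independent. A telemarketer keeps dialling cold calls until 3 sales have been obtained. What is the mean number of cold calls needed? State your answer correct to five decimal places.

13.82488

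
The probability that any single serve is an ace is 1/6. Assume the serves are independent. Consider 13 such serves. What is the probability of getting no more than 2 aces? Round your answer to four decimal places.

0.6281

X ~ Binomial(13, 0.166667); P(X ≤ 2) = Σ C(13,k) p^k (1−p)^(13−k) over k:
  k=0: C(13,0)·0.166667^0·0.833333^13 = 0.093464
  k=1: C(13,1)·0.166667^1·0.833333^12 = 0.243006
  k=2: C(13,2)·0.166667^2·0.833333^11 = 0.291607
Total = 0.628077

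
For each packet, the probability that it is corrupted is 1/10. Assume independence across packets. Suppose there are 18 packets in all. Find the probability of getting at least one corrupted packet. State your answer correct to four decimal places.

P(at least one) = 1 − P(none) = 1 − (1 − 0.10)^18
= 1 − 0.150095 = 0.849905

0.8499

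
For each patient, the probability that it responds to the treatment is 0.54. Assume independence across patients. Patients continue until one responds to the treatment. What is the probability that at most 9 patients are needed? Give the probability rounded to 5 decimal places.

0.99908

Y = number of patients to the first success; geometric, p = 0.54.
P(Y ≤ 9) = 1 − (1−p)^9 = 1 − 0.0009222 = 0.9990778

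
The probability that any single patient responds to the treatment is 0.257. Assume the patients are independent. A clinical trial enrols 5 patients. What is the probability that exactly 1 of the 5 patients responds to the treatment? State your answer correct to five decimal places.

0.39161

X ~ Binomial(n=5, p=0.257).
P(X=1) = C(5,1) · p^1 · (1−p)^4
= 5 · 0.257 · 0.30476 = 0.3916142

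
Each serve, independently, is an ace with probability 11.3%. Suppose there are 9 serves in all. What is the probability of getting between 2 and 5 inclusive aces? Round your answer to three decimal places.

0.270

X ~ Binomial(9, 0.113); P(2 ≤ X ≤ 5) = Σ C(9,k) p^k (1−p)^(9−k) over k:
  k=2: C(9,2)·0.113^2·0.887^7 = 0.19858
  k=3: C(9,3)·0.113^3·0.887^6 = 0.05903
  k=4: C(9,4)·0.113^4·0.887^5 = 0.01128
  k=5: C(9,5)·0.113^5·0.887^4 = 0.00144
Total = 0.27032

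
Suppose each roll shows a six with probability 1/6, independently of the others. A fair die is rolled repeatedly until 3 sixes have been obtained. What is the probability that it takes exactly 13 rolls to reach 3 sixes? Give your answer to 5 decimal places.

Y = trial on which the third success occurs; negative binomial, r=3, p=0.166667.
P(Y=13) = C(12,2) · p^3 · (1−p)^10
= 66 · 0.0046296 · 0.16151 = 0.0493489

0.04935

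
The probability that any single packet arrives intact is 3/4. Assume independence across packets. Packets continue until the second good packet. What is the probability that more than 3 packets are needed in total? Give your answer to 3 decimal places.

Needing more than 3 packets ⇔ fewer than 2 successes in the first 3. With X ~ Binomial(3, 0.75), P(Y > 3) = P(X ≤ 1).
  k=0: C(3,0)·0.75^0·0.25^3 = 0.01562
  k=1: C(3,1)·0.75^1·0.25^2 = 0.14062
P(X ≤ 1) = 0.15625

0.156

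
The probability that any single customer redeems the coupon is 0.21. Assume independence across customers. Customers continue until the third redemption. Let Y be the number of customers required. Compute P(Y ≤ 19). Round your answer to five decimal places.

0.79422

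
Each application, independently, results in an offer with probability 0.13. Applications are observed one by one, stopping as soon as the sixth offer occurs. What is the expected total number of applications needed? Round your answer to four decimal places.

Y = total applications until the sixth success; negative binomial with r=6, p=0.13.
E[Y] = r / p = 6 / 0.13 = 46.153846

46.1538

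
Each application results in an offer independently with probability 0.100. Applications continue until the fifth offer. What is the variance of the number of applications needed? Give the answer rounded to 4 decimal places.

450.0000

Y = total applications until the fifth success; negative binomial with r=5, p=0.10.
Var(Y) = r(1−p)/p² = 5·0.90 / 0.10² = 450.000000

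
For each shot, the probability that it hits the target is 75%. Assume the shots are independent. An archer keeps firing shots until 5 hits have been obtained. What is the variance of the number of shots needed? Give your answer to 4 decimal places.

Y = total shots until the fifth success; negative binomial with r=5, p=0.75.
Var(Y) = r(1−p)/p² = 5·0.25 / 0.75² = 2.222222

2.2222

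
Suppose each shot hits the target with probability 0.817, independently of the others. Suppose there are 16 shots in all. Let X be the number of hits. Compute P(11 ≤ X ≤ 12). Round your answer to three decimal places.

0.278

X ~ Binomial(16, 0.817); P(11 ≤ X ≤ 12) = Σ C(16,k) p^k (1−p)^(16−k) over k:
  k=11: C(16,11)·0.817^11·0.183^5 = 0.09705
  k=12: C(16,12)·0.817^12·0.183^4 = 0.18053
Total = 0.27757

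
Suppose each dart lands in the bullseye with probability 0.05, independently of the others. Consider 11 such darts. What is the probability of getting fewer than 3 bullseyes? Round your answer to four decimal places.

X ~ Binomial(11, 0.05); P(X ≤ 2) = Σ C(11,k) p^k (1−p)^(11−k) over k:
  k=0: C(11,0)·0.05^0·0.95^11 = 0.568800
  k=1: C(11,1)·0.05^1·0.95^10 = 0.329305
  k=2: C(11,2)·0.05^2·0.95^9 = 0.086659
Total = 0.984765

0.9848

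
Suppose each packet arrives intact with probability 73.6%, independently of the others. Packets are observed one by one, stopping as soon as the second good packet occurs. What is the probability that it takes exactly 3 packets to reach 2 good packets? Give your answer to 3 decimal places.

Y = trial on which the second success occurs; negative binomial, r=2, p=0.736.
P(Y=3) = C(2,1) · p^2 · (1−p)^1
= 2 · 0.5417 · 0.264 = 0.28602

0.286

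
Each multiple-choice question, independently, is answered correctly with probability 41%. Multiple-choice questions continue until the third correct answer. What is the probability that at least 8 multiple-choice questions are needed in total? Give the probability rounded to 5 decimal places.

0.39832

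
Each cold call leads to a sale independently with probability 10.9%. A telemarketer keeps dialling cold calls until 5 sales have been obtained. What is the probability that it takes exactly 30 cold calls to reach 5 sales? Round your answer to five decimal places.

Y = trial on which the fifth success occurs; negative binomial, r=5, p=0.109.
P(Y=30) = C(29,4) · p^5 · (1−p)^25
= 23751 · 1.5386e-05 · 0.05584 = 0.0204060

0.02041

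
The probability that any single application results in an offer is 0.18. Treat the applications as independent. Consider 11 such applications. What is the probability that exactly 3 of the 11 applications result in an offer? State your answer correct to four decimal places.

0.1967

X ~ Binomial(n=11, p=0.18).
P(X=3) = C(11,3) · p^3 · (1−p)^8
= 165 · 0.005832 · 0.20441 = 0.196704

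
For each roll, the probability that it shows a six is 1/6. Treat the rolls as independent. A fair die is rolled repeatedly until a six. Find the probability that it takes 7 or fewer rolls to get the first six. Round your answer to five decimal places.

Y = number of rolls to the first success; geometric, p = 0.166667.
P(Y ≤ 7) = 1 − (1−p)^7 = 1 − 0.2790816 = 0.7209184

0.72092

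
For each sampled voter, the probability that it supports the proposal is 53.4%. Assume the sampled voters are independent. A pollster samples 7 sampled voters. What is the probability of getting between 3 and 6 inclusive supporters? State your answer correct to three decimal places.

X ~ Binomial(7, 0.534); P(3 ≤ X ≤ 6) = Σ C(7,k) p^k (1−p)^(7−k) over k:
  k=3: C(7,3)·0.534^3·0.466^4 = 0.25132
  k=4: C(7,4)·0.534^4·0.466^3 = 0.28800
  k=5: C(7,5)·0.534^5·0.466^2 = 0.19801
  k=6: C(7,6)·0.534^6·0.466^1 = 0.07564
Total = 0.81297

0.813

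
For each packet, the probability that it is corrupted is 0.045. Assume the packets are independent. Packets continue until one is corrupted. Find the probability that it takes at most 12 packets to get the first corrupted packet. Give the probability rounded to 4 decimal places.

Y = number of packets to the first success; geometric, p = 0.045.
P(Y ≤ 12) = 1 − (1−p)^12 = 1 − 0.575494 = 0.424506

0.4245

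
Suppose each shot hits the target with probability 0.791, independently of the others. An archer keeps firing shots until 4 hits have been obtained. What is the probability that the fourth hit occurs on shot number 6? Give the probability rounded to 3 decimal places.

0.171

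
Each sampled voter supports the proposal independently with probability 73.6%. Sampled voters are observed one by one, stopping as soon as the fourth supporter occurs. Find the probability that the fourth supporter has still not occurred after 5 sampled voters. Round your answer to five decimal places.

0.39670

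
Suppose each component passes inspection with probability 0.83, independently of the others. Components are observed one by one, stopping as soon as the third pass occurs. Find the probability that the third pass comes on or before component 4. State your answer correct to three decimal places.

Finishing within 4 components ⇔ at least 3 successes in the first 4. With X ~ Binomial(4, 0.83), P(Y ≤ 4) = 1 − P(X ≤ 2).
  k=0: C(4,0)·0.83^0·0.17^4 = 0.00084
  k=1: C(4,1)·0.83^1·0.17^3 = 0.01631
  k=2: C(4,2)·0.83^2·0.17^2 = 0.11946
1 − 0.13660 = 0.86340

0.863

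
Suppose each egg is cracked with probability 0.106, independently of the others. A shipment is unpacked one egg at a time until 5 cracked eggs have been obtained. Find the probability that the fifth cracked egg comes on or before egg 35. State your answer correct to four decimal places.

Finishing within 35 eggs ⇔ at least 5 successes in the first 35. With X ~ Binomial(35, 0.106), P(Y ≤ 35) = 1 − P(X ≤ 4).
  k=0: C(35,0)·0.106^0·0.894^35 = 0.019807
  k=1: C(35,1)·0.106^1·0.894^34 = 0.082196
  k=2: C(35,2)·0.106^2·0.894^33 = 0.165679
  k=3: C(35,3)·0.106^3·0.894^32 = 0.216087
  k=4: C(35,4)·0.106^4·0.894^31 = 0.204968
1 − 0.688736 = 0.311264

0.3113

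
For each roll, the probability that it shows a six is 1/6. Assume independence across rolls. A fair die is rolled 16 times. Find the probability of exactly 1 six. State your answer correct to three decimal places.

0.173

X ~ Binomial(n=16, p=0.166667).
P(X=1) = C(16,1) · p^1 · (1−p)^15
= 16 · 0.16667 · 0.064905 = 0.17308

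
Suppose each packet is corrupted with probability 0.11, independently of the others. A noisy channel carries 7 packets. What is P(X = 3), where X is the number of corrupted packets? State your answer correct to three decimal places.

X ~ Binomial(n=7, p=0.11).
P(X=3) = C(7,3) · p^3 · (1−p)^4
= 35 · 0.001331 · 0.62742 = 0.02923

0.029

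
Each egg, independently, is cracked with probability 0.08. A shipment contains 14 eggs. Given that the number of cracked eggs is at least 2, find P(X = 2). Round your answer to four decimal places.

X ~ Binomial(14, 0.08). Want P(X=2 | X≥2) = P(X=2) / P(X≥2).
P(X=2) = C(14,2)·0.08^2·0.92^12 = 0.214129
P(X≥2) = 1 − 0.311193 − 0.378843 = 0.309964
Ratio = 0.214129 / 0.309964 = 0.690819

0.6908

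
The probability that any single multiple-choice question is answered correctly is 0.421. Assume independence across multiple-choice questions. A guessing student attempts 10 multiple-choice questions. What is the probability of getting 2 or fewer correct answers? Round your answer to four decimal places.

X ~ Binomial(10, 0.421); P(X ≤ 2) = Σ C(10,k) p^k (1−p)^(10−k) over k:
  k=0: C(10,0)·0.421^0·0.579^10 = 0.004234
  k=1: C(10,1)·0.421^1·0.579^9 = 0.030789
  k=2: C(10,2)·0.421^2·0.579^8 = 0.100741
Total = 0.135764

0.1358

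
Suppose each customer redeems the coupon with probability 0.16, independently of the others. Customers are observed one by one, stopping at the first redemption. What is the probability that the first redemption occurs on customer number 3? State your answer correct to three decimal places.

0.113

Geometric (trials to first success), p = 0.16.
P(Y = 3) = (1−p)^2 · p = 0.7056 · 0.16 = 0.11290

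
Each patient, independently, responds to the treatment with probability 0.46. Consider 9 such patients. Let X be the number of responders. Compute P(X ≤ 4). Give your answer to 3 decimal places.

X ~ Binomial(9, 0.46); P(X ≤ 4) = Σ C(9,k) p^k (1−p)^(9−k) over k:
  k=0: C(9,0)·0.46^0·0.54^9 = 0.00390
  k=1: C(9,1)·0.46^1·0.54^8 = 0.02993
  k=2: C(9,2)·0.46^2·0.54^7 = 0.10199
  k=3: C(9,3)·0.46^3·0.54^6 = 0.20273
  k=4: C(9,4)·0.46^4·0.54^5 = 0.25904
Total = 0.59760

0.598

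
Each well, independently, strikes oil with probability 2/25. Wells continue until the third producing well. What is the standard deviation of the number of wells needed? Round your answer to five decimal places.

Y = total wells until the third success; negative binomial with r=3, p=0.08.
SD(Y) = √[r(1−p)/p²] = √(431.2500000) = 20.7665597

20.76656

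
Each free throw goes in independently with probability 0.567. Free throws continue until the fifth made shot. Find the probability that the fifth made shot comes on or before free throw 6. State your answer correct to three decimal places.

0.185

Finishing within 6 free throws ⇔ at least 5 successes in the first 6. With X ~ Binomial(6, 0.567), P(Y ≤ 6) = 1 − P(X ≤ 4).
  k=0: C(6,0)·0.567^0·0.433^6 = 0.00659
  k=1: C(6,1)·0.567^1·0.433^5 = 0.05178
  k=2: C(6,2)·0.567^2·0.433^4 = 0.16952
  k=3: C(6,3)·0.567^3·0.433^3 = 0.29597
  k=4: C(6,4)·0.567^4·0.433^2 = 0.29067
1 − 0.81452 = 0.18548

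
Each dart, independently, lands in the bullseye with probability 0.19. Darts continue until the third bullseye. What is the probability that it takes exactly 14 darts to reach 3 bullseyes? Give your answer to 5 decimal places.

Y = trial on which the third success occurs; negative binomial, r=3, p=0.19.
P(Y=14) = C(13,2) · p^3 · (1−p)^11
= 78 · 0.006859 · 0.098477 = 0.0526854

0.05269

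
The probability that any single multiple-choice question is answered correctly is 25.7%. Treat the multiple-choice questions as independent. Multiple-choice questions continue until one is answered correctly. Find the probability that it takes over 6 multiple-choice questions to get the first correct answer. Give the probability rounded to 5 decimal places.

0.16824

Y = number of multiple-choice questions to the first success; geometric, p = 0.257.
P(Y > 6) = P(first 6 all fail) = (1−p)^6 = 0.1682414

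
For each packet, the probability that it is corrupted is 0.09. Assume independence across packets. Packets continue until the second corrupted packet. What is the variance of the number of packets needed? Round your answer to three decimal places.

224.691

Y = total packets until the second success; negative binomial with r=2, p=0.09.
Var(Y) = r(1−p)/p² = 2·0.91 / 0.09² = 224.69136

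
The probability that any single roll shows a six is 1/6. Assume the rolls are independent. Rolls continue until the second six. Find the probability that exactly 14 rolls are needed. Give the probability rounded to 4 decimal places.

Y = trial on which the second success occurs; negative binomial, r=2, p=0.166667.
P(Y=14) = C(13,1) · p^2 · (1−p)^12
= 13 · 0.027778 · 0.11216 = 0.040501

0.0405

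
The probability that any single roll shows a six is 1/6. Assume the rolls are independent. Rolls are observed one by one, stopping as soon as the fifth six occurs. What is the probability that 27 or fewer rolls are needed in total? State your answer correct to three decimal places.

0.476

Finishing within 27 rolls ⇔ at least 5 successes in the first 27. With X ~ Binomial(27, 0.166667), P(Y ≤ 27) = 1 − P(X ≤ 4).
  k=0: C(27,0)·0.166667^0·0.833333^27 = 0.00728
  k=1: C(27,1)·0.166667^1·0.833333^26 = 0.03931
  k=2: C(27,2)·0.166667^2·0.833333^25 = 0.10221
  k=3: C(27,3)·0.166667^3·0.833333^24 = 0.17034
  k=4: C(27,4)·0.166667^4·0.833333^23 = 0.20441
1 − 0.52355 = 0.47645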